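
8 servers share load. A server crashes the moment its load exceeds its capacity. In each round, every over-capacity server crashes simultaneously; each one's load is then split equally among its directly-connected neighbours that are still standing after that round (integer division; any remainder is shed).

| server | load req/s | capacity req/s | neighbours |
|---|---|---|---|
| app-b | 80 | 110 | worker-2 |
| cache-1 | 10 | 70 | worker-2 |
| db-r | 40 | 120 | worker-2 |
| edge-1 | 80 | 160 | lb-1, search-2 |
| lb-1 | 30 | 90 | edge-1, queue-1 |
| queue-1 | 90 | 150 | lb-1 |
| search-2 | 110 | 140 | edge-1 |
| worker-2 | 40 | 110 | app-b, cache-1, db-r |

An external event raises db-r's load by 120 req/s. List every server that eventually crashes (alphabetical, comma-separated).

app-b, cache-1, db-r, worker-2

Round 1 — db-r at 160 > 120. db-r crashes.
  db-r sheds 160 req/s to worker-2: 160 each.
    worker-2: 40+160 = 200 > 110
Round 2 — worker-2 crashes.
  worker-2 sheds 200 req/s to app-b, cache-1: 100 each.
    app-b: 80+100 = 180 > 110
    cache-1: 10+100 = 110 > 70
Round 3 — app-b, cache-1 crash.
  app-b sheds 180 req/s: no online neighbours, lost.
  cache-1 sheds 110 req/s: no online neighbours, lost.
No further crashes.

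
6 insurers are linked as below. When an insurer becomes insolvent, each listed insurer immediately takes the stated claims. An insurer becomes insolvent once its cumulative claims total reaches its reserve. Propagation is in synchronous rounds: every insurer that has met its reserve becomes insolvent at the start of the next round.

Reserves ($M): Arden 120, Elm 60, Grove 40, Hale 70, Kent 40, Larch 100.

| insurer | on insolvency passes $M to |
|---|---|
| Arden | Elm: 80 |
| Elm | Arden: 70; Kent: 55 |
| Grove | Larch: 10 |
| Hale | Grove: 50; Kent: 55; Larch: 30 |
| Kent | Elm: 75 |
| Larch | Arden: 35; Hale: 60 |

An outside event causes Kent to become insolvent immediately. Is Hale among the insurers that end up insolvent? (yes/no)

Round 1 — Kent becomes insolvent (initial).
  Elm: +75 → 75 ≥ 60
Round 2 — Elm becomes insolvent.
  Arden: +70 → 70 < 120
No further insolvencies.

no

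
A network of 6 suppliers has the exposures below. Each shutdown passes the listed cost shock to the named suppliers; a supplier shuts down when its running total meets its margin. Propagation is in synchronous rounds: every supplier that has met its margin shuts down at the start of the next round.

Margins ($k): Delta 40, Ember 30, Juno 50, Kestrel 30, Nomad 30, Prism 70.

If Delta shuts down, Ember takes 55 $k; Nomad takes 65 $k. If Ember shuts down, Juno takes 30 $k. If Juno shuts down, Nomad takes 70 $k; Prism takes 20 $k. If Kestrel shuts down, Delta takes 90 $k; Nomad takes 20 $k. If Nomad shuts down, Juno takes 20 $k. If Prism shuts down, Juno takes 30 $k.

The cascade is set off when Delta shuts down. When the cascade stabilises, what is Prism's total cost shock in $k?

Round 1 — Delta shuts down (initial).
  Ember: +55 → 55 ≥ 30
  Nomad: +65 → 65 ≥ 30
Round 2 — Ember, Nomad shut down.
  Juno: +30+20 → 50 ≥ 50
Round 3 — Juno shuts down.
  Prism: +20 → 20 < 70
No further shutdowns.

20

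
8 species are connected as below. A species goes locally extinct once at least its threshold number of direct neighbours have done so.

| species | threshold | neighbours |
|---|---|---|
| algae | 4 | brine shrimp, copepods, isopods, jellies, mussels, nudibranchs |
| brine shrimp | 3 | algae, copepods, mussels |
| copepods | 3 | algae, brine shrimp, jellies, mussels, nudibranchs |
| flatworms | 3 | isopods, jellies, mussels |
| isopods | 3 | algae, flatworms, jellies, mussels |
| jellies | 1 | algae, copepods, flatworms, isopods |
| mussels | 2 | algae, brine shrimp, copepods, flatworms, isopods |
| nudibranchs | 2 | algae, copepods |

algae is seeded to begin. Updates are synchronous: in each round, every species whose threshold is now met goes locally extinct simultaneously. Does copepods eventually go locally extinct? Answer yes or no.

Round 1 — algae goes locally extinct (initial).
Round 2 — checking thresholds:
  brine shrimp: 1 of 3 neighbours < 3, below threshold.
  copepods: 1 of 5 neighbours < 3, below threshold.
  isopods: 1 of 4 neighbours < 3, below threshold.
  jellies: 1 of 4 neighbours ≥ 1, goes locally extinct.
  mussels: 1 of 5 neighbours < 2, below threshold.
  nudibranchs: 1 of 2 neighbours < 2, below threshold.
Round 3 — no new extinctions; cascade stops.

no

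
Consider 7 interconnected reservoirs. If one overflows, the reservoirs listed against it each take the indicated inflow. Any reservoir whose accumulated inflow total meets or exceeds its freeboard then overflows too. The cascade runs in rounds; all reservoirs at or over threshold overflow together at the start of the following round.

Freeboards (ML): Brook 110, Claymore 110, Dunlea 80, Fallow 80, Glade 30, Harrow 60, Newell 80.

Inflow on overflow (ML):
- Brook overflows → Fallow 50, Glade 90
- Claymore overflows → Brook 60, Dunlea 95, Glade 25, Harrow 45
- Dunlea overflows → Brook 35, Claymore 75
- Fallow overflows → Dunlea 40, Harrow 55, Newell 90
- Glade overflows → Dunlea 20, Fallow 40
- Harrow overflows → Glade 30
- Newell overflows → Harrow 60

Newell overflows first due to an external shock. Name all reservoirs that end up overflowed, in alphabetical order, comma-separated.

Glade, Harrow, Newell

Round 1 — Newell overflows (initial).
  Harrow: +60 → 60 ≥ 60
Round 2 — Harrow overflows.
  Glade: +30 → 30 ≥ 30
Round 3 — Glade overflows.
  Dunlea: +20 → 20 < 80
  Fallow: +40 → 40 < 80
No further overflows.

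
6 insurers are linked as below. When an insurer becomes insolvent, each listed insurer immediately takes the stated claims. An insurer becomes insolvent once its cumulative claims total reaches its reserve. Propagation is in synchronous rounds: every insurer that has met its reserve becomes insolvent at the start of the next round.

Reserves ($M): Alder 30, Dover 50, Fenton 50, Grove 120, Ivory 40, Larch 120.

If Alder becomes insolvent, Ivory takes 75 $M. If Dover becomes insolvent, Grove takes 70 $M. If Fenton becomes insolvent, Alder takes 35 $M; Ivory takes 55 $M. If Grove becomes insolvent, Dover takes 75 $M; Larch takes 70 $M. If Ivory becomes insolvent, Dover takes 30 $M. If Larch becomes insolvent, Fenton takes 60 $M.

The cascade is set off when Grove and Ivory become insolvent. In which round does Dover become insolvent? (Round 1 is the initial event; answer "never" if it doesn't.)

Round 1 — Grove, Ivory become insolvent (initial).
  Dover: +75+30 → 105 ≥ 50
  Larch: +70 → 70 < 120
Round 2 — Dover becomes insolvent.
No further insolvencies.

2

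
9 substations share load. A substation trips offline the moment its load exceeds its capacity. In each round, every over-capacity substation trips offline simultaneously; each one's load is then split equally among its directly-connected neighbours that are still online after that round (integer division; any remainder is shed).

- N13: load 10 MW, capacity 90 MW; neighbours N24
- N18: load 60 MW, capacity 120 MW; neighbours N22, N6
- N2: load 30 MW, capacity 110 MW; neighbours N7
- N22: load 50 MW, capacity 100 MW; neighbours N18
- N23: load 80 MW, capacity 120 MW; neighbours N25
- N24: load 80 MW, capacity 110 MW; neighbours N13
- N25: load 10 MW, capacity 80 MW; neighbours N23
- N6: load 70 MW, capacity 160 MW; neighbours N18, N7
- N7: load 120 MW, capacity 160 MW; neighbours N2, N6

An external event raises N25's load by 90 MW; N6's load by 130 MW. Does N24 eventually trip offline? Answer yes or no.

Round 1 — N25 at 100 > 80; N6 at 200 > 160. N25, N6 trip offline.
  N25 sheds 100 MW to N23: 100 each.
    N23: 80+100 = 180 > 120
  N6 sheds 200 MW to N18, N7: 100 each.
    N18: 60+100 = 160 > 120
    N7: 120+100 = 220 > 160
Round 2 — N18, N23, N7 trip offline.
  N18 sheds 160 MW to N22: 160 each.
    N22: 50+160 = 210 > 100
  N23 sheds 180 MW: no online neighbours, lost.
  N7 sheds 220 MW to N2: 220 each.
    N2: 30+220 = 250 > 110
Round 3 — N2, N22 trip offline.
  N2 sheds 250 MW: no online neighbours, lost.
  N22 sheds 210 MW: no online neighbours, lost.
No further trips.

no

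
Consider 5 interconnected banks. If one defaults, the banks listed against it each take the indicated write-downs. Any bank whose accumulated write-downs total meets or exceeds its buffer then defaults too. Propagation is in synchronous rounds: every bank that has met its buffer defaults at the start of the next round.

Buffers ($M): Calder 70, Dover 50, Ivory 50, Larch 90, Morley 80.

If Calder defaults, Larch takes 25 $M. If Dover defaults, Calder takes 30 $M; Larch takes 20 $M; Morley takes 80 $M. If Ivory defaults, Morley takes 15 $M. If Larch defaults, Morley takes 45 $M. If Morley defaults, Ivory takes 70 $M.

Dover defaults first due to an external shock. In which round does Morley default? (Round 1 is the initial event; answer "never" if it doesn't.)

Round 1 — Dover defaults (initial).
  Calder: +30 → 30 < 70
  Larch: +20 → 20 < 90
  Morley: +80 → 80 ≥ 80
Round 2 — Morley defaults.
  Ivory: +70 → 70 ≥ 50
Round 3 — Ivory defaults.
No further defaults.

2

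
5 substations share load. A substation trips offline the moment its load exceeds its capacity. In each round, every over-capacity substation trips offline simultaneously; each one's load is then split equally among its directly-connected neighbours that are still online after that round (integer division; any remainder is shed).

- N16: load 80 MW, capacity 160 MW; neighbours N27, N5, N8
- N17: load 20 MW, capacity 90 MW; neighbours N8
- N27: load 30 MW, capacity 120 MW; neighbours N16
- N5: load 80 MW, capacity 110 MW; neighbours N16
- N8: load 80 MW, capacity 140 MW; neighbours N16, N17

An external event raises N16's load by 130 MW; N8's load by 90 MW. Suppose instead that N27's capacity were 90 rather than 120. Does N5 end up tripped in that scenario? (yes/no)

With N27's capacity at 90:
Round 1 — N16 at 210 > 160; N8 at 170 > 140. N16, N8 trip offline.
  N16 sheds 210 MW to N27, N5: 105 each.
    N27: 30+105 = 135 > 90
    N5: 80+105 = 185 > 110
  N8 sheds 170 MW to N17: 170 each.
    N17: 20+170 = 190 > 90
Round 2 — N17, N27, N5 trip offline.
  N17 sheds 190 MW: no online neighbours, lost.
  N27 sheds 135 MW: no online neighbours, lost.
  N5 sheds 185 MW: no online neighbours, lost.
No further trips.

yes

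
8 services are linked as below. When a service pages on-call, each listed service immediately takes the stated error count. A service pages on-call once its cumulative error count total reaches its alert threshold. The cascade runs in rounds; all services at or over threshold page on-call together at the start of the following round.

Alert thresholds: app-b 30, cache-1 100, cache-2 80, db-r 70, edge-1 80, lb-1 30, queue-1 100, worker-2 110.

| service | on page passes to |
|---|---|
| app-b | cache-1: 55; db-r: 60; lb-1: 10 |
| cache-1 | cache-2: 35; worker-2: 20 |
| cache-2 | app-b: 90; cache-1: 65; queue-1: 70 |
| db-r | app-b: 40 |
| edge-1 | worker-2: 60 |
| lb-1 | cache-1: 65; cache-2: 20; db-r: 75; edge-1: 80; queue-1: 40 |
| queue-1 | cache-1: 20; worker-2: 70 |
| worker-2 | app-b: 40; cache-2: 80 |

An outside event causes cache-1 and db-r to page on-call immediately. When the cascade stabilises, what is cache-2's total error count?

Round 1 — cache-1, db-r page on-call (initial).
  app-b: +40 → 40 ≥ 30
  cache-2: +35 → 35 < 80
  worker-2: +20 → 20 < 110
Round 2 — app-b pages on-call.
  lb-1: +10 → 10 < 30
No further pages.

35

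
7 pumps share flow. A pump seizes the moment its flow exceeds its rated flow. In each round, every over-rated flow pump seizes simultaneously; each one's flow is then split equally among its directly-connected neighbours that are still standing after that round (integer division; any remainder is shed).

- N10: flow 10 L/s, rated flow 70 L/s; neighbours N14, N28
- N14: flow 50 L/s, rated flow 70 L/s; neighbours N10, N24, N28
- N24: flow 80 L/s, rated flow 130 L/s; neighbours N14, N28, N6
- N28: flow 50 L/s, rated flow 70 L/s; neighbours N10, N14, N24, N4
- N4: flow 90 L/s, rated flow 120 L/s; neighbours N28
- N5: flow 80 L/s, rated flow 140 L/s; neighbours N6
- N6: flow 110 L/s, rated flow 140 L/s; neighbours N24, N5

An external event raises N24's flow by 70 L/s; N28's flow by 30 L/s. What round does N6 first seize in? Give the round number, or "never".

Round 1 — N24 at 150 > 130; N28 at 80 > 70. N24, N28 seize.
  N24 sheds 150 L/s to N14, N6: 75 each.
    N14: 50+75 = 125 > 70
    N6: 110+75 = 185 > 140
  N28 sheds 80 L/s to N10, N14, N4: 26 each (2 lost).
    N10: 10+26 = 36 ≤ 70
    N14: 125+26 = 151 > 70
    N4: 90+26 = 116 ≤ 120
Round 2 — N14, N6 seize.
  N14 sheds 151 L/s to N10: 151 each.
    N10: 36+151 = 187 > 70
  N6 sheds 185 L/s to N5: 185 each.
    N5: 80+185 = 265 > 140
Round 3 — N10, N5 seize.
  N10 sheds 187 L/s: no online neighbours, lost.
  N5 sheds 265 L/s: no online neighbours, lost.
No further seizures.

2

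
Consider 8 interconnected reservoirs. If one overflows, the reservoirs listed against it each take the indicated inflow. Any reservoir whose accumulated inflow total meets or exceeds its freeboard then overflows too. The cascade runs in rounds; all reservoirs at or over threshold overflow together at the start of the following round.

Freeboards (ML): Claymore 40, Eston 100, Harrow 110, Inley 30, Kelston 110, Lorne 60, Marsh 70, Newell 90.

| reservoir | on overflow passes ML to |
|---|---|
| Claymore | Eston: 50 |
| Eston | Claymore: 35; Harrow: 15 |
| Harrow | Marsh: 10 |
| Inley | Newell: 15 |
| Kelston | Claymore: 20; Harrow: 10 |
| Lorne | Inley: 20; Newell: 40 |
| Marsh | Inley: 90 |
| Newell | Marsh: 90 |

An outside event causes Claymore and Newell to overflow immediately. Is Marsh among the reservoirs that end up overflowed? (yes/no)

yes

Round 1 — Claymore, Newell overflow (initial).
  Eston: +50 → 50 < 100
  Marsh: +90 → 90 ≥ 70
Round 2 — Marsh overflows.
  Inley: +90 → 90 ≥ 30
Round 3 — Inley overflows.
No further overflows.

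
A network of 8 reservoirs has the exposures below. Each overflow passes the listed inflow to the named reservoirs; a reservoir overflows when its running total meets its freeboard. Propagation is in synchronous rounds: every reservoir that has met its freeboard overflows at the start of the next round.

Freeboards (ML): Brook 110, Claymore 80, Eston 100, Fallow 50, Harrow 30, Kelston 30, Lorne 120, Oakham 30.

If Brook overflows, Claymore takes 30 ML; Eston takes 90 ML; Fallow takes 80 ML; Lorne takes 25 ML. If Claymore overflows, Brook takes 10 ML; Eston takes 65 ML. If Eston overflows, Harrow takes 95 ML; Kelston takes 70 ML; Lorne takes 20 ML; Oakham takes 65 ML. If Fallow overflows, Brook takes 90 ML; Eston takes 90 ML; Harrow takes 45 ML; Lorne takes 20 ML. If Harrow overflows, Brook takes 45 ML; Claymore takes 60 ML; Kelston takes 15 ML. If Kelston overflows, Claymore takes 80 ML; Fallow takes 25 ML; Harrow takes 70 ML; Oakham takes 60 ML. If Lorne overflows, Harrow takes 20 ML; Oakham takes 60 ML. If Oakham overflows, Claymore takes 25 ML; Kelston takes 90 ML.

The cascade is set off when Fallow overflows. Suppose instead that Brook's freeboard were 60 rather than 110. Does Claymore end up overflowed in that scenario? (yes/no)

yes

With Brook's freeboard at 60:
Round 1 — Fallow overflows (initial).
  Brook: +90 → 90 ≥ 60
  Eston: +90 → 90 < 100
  Harrow: +45 → 45 ≥ 30
  Lorne: +20 → 20 < 120
Round 2 — Brook, Harrow overflow.
  Claymore: +30+60 → 90 ≥ 80
  Eston: +90 → 180 ≥ 100
  Kelston: +15 → 15 < 30
  Lorne: +25 → 45 < 120
Round 3 — Claymore, Eston overflow.
  Kelston: +70 → 85 ≥ 30
  Lorne: +20 → 65 < 120
  Oakham: +65 → 65 ≥ 30
Round 4 — Kelston, Oakham overflow.
No further overflows.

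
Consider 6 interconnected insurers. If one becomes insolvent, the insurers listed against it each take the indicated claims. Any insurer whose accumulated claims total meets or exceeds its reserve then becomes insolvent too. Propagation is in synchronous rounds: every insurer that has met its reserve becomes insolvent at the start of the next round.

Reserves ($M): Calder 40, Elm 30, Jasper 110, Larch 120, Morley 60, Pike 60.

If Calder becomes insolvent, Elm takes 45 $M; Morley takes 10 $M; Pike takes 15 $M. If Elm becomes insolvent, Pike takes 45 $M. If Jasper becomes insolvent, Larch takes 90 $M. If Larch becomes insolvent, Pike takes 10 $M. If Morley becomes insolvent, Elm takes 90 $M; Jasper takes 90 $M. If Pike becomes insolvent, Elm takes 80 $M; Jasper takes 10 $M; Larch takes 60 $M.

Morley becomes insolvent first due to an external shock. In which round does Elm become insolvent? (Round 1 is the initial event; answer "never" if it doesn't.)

Round 1 — Morley becomes insolvent (initial).
  Elm: +90 → 90 ≥ 30
  Jasper: +90 → 90 < 110
Round 2 — Elm becomes insolvent.
  Pike: +45 → 45 < 60
No further insolvencies.

2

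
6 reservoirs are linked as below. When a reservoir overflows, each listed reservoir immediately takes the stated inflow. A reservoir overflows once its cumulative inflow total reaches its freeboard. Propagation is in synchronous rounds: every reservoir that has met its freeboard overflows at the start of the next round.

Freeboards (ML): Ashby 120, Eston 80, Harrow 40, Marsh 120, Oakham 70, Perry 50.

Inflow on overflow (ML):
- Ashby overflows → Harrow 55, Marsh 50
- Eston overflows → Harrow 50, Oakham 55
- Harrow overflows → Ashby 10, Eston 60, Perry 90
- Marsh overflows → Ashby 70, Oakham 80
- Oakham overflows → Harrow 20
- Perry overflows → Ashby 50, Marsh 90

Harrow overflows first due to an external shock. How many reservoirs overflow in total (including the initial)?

Round 1 — Harrow overflows (initial).
  Ashby: +10 → 10 < 120
  Eston: +60 → 60 < 80
  Perry: +90 → 90 ≥ 50
Round 2 — Perry overflows.
  Ashby: +50 → 60 < 120
  Marsh: +90 → 90 < 120
No further overflows.

2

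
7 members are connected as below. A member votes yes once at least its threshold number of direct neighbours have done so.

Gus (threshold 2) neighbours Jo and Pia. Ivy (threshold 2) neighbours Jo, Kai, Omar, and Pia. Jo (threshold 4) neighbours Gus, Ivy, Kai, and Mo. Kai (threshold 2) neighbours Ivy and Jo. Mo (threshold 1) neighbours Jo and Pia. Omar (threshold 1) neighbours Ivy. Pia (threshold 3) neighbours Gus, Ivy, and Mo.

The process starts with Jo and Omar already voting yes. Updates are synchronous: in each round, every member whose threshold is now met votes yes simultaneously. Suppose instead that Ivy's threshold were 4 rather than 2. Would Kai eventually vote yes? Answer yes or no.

no

With Ivy's threshold at 4:
Round 1 — Jo, Omar vote yes (initial).
Round 2 — checking thresholds:
  Gus: 1 of 2 neighbours < 2, holds.
  Ivy: 2 of 4 neighbours < 4, holds.
  Kai: 1 of 2 neighbours < 2, holds.
  Mo: 1 of 2 neighbours ≥ 1, votes yes.
Round 3 — no new yes votes; cascade stops.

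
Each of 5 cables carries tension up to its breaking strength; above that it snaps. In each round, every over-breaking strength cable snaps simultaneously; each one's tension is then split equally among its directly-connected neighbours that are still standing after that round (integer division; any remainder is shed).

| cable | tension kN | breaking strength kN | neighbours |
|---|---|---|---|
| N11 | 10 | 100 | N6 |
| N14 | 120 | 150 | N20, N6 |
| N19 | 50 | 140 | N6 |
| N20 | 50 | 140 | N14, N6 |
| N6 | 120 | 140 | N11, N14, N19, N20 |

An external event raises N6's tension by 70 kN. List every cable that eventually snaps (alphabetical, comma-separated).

Round 1 — N6 at 190 > 140. N6 snaps.
  N6 sheds 190 kN to N11, N14, N19, N20: 47 each (2 lost).
    N11: 10+47 = 57 ≤ 100
    N14: 120+47 = 167 > 150
    N19: 50+47 = 97 ≤ 140
    N20: 50+47 = 97 ≤ 140
Round 2 — N14 snaps.
  N14 sheds 167 kN to N20: 167 each.
    N20: 97+167 = 264 > 140
Round 3 — N20 snaps.
  N20 sheds 264 kN: no online neighbours, lost.
No further breaks.

N14, N20, N6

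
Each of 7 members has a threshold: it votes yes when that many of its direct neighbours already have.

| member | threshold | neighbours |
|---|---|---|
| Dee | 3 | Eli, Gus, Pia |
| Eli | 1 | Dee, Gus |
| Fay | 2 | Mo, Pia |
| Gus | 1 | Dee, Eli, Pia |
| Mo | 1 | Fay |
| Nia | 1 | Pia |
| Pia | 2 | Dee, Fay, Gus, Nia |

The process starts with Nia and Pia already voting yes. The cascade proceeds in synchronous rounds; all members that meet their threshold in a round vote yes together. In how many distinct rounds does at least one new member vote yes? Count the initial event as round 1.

Round 1 — Nia, Pia vote yes (initial).
Round 2 — checking thresholds:
  Dee: 1 of 3 neighbours < 3, not yet.
  Fay: 1 of 2 neighbours < 2, not yet.
  Gus: 1 of 3 neighbours ≥ 1, votes yes.
Round 3 — checking thresholds:
  Dee: 2 of 3 neighbours < 3, not yet.
  Eli: 1 of 2 neighbours ≥ 1, votes yes.
  Fay: 1 of 2 neighbours < 2, not yet.
Round 4 — checking thresholds:
  Dee: 3 of 3 neighbours ≥ 3, votes yes.
  Fay: 1 of 2 neighbours < 2, not yet.
Round 5 — no new yes votes; cascade stops.

4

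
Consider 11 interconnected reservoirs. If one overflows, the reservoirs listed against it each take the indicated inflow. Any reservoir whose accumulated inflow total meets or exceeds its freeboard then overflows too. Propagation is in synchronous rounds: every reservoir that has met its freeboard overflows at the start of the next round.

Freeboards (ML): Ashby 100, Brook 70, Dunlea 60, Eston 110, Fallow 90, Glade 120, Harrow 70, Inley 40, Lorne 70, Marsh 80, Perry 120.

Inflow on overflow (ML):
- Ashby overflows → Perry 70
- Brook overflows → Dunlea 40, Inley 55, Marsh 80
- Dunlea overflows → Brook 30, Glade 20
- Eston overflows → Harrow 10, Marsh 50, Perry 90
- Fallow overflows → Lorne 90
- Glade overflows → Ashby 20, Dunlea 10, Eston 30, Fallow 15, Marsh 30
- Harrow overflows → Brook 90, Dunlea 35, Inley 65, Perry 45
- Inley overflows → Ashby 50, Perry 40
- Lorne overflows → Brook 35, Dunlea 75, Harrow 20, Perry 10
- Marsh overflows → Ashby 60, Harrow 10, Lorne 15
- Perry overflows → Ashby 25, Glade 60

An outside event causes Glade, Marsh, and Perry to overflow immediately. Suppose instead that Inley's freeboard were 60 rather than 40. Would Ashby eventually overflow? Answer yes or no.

yes

With Inley's freeboard at 60:
Round 1 — Glade, Marsh, Perry overflow (initial).
  Ashby: +20+60+25 → 105 ≥ 100
  Dunlea: +10 → 10 < 60
  Eston: +30 → 30 < 110
  Fallow: +15 → 15 < 90
  Harrow: +10 → 10 < 70
  Lorne: +15 → 15 < 70
Round 2 — Ashby overflows.
No further overflows.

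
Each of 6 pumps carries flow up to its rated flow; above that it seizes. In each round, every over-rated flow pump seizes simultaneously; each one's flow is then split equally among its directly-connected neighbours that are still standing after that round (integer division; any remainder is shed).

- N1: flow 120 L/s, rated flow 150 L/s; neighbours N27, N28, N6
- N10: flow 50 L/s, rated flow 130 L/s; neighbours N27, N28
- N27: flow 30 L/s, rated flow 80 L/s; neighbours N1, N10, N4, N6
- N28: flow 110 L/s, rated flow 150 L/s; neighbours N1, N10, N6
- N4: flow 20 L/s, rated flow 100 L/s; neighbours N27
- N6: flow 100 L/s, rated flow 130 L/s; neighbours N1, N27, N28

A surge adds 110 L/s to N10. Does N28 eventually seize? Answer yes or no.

Round 1 — N10 at 160 > 130. N10 seizes.
  N10 sheds 160 L/s to N27, N28: 80 each.
    N27: 30+80 = 110 > 80
    N28: 110+80 = 190 > 150
Round 2 — N27, N28 seize.
  N27 sheds 110 L/s to N1, N4, N6: 36 each (2 lost).
    N1: 120+36 = 156 > 150
    N4: 20+36 = 56 ≤ 100
    N6: 100+36 = 136 > 130
  N28 sheds 190 L/s to N1, N6: 95 each.
    N1: 156+95 = 251 > 150
    N6: 136+95 = 231 > 130
Round 3 — N1, N6 seize.
  N1 sheds 251 L/s: no online neighbours, lost.
  N6 sheds 231 L/s: no online neighbours, lost.
No further seizures.

yes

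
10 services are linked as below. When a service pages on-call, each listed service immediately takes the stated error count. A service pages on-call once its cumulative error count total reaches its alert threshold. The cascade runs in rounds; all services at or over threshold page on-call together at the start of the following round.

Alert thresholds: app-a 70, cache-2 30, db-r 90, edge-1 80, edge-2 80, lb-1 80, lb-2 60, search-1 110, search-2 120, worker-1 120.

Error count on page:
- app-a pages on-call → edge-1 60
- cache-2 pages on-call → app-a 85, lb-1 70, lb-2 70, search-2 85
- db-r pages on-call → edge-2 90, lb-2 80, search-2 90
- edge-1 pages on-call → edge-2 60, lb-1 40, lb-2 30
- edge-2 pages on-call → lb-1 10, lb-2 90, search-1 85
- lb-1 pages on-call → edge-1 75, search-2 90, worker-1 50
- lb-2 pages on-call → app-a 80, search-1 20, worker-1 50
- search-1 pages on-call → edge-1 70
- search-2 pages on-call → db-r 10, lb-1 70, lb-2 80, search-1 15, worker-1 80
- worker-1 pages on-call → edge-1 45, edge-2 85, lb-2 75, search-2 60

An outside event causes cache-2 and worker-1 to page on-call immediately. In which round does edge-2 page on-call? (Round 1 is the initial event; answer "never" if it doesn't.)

Round 1 — cache-2, worker-1 page on-call (initial).
  app-a: +85 → 85 ≥ 70
  edge-1: +45 → 45 < 80
  edge-2: +85 → 85 ≥ 80
  lb-1: +70 → 70 < 80
  lb-2: +70+75 → 145 ≥ 60
  search-2: +85+60 → 145 ≥ 120
Round 2 — app-a, edge-2, lb-2, search-2 page on-call.
  db-r: +10 → 10 < 90
  edge-1: +60 → 105 ≥ 80
  lb-1: +10+70 → 150 ≥ 80
  search-1: +85+20+15 → 120 ≥ 110
Round 3 — edge-1, lb-1, search-1 page on-call.
No further pages.

2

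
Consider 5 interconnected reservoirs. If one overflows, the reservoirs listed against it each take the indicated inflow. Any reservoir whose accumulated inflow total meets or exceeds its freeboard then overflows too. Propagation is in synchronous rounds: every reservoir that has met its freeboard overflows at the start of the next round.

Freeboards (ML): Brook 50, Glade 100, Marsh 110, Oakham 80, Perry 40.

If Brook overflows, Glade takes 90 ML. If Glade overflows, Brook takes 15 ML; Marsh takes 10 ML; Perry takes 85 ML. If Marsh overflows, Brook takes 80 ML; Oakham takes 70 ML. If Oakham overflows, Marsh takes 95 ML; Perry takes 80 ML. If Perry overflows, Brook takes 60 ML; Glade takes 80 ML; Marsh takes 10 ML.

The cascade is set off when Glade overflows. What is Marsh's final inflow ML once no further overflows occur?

20

Round 1 — Glade overflows (initial).
  Brook: +15 → 15 < 50
  Marsh: +10 → 10 < 110
  Perry: +85 → 85 ≥ 40
Round 2 — Perry overflows.
  Brook: +60 → 75 ≥ 50
  Marsh: +10 → 20 < 110
Round 3 — Brook overflows.
No further overflows.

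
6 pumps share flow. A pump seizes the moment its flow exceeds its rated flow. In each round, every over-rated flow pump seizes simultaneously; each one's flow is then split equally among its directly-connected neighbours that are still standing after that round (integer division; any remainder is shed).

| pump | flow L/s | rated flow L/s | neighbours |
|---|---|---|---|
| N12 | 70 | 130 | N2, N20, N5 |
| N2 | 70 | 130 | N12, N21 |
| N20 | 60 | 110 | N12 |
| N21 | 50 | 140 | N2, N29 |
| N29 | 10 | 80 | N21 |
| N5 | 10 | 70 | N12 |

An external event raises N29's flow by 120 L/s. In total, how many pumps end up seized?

6

Round 1 — N29 at 130 > 80. N29 seizes.
  N29 sheds 130 L/s to N21: 130 each.
    N21: 50+130 = 180 > 140
Round 2 — N21 seizes.
  N21 sheds 180 L/s to N2: 180 each.
    N2: 70+180 = 250 > 130
Round 3 — N2 seizes.
  N2 sheds 250 L/s to N12: 250 each.
    N12: 70+250 = 320 > 130
Round 4 — N12 seizes.
  N12 sheds 320 L/s to N20, N5: 160 each.
    N20: 60+160 = 220 > 110
    N5: 10+160 = 170 > 70
Round 5 — N20, N5 seize.
  N20 sheds 220 L/s: no online neighbours, lost.
  N5 sheds 170 L/s: no online neighbours, lost.
No further seizures.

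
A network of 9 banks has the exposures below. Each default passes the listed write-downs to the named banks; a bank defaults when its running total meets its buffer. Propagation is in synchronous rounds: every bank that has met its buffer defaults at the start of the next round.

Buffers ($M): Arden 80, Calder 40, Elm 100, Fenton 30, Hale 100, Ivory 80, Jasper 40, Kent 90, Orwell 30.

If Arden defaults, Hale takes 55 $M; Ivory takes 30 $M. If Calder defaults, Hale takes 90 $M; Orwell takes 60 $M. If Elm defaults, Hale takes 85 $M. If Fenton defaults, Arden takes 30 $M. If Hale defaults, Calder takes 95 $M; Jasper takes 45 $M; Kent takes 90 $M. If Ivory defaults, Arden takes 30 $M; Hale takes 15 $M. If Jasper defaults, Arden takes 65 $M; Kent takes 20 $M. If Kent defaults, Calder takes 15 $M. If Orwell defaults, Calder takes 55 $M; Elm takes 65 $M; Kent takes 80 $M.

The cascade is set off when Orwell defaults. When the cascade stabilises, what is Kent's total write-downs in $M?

80

Round 1 — Orwell defaults (initial).
  Calder: +55 → 55 ≥ 40
  Elm: +65 → 65 < 100
  Kent: +80 → 80 < 90
Round 2 — Calder defaults.
  Hale: +90 → 90 < 100
No further defaults.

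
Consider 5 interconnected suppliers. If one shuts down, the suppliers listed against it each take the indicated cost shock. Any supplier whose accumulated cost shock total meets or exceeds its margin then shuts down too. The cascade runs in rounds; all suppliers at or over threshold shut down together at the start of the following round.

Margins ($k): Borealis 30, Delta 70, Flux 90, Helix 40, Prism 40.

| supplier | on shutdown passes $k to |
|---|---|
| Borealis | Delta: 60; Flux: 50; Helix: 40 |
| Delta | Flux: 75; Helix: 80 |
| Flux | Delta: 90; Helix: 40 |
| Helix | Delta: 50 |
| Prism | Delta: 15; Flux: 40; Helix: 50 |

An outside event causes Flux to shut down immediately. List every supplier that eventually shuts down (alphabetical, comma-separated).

Round 1 — Flux shuts down (initial).
  Delta: +90 → 90 ≥ 70
  Helix: +40 → 40 ≥ 40
Round 2 — Delta, Helix shut down.
No further shutdowns.

Delta, Flux, Helix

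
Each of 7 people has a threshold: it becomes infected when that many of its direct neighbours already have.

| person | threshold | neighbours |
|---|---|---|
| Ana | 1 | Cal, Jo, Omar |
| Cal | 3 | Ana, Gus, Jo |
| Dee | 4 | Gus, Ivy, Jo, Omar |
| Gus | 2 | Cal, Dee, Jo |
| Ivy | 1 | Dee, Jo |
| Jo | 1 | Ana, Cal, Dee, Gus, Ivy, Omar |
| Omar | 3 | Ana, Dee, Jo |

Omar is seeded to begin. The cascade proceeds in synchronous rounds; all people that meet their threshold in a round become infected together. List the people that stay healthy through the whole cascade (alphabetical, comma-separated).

Cal, Dee, Gus

Round 1 — Omar becomes infected (initial).
Round 2 — checking thresholds:
  Ana: 1 of 3 neighbours ≥ 1, becomes infected.
  Dee: 1 of 4 neighbours < 4, not yet.
  Jo: 1 of 6 neighbours ≥ 1, becomes infected.
Round 3 — checking thresholds:
  Cal: 2 of 3 neighbours < 3, not yet.
  Dee: 2 of 4 neighbours < 4, not yet.
  Gus: 1 of 3 neighbours < 2, not yet.
  Ivy: 1 of 2 neighbours ≥ 1, becomes infected.
Round 4 — no new infections; cascade stops.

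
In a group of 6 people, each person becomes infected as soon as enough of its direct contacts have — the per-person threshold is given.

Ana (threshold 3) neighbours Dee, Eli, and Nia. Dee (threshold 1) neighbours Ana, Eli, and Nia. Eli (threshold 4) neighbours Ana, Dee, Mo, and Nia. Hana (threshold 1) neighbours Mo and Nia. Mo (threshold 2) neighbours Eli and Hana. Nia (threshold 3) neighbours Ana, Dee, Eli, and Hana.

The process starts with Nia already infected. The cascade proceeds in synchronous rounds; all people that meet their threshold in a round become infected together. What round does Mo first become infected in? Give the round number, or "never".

never

Round 1 — Nia becomes infected (initial).
Round 2 — checking thresholds:
  Ana: 1 of 3 neighbours < 3, below threshold.
  Dee: 1 of 3 neighbours ≥ 1, becomes infected.
  Eli: 1 of 4 neighbours < 4, below threshold.
  Hana: 1 of 2 neighbours ≥ 1, becomes infected.
Round 3 — no new infections; cascade stops.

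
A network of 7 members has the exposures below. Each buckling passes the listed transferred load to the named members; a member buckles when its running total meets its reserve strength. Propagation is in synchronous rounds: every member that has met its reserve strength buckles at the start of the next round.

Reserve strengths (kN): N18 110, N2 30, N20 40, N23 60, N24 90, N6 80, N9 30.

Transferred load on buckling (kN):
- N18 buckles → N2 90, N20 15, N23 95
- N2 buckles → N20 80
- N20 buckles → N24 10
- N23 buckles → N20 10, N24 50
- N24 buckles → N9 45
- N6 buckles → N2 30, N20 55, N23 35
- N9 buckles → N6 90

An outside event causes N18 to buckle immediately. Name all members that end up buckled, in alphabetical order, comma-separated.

N18, N2, N20, N23

Round 1 — N18 buckles (initial).
  N2: +90 → 90 ≥ 30
  N20: +15 → 15 < 40
  N23: +95 → 95 ≥ 60
Round 2 — N2, N23 buckle.
  N20: +80+10 → 105 ≥ 40
  N24: +50 → 50 < 90
Round 3 — N20 buckles.
  N24: +10 → 60 < 90
No further bucklings.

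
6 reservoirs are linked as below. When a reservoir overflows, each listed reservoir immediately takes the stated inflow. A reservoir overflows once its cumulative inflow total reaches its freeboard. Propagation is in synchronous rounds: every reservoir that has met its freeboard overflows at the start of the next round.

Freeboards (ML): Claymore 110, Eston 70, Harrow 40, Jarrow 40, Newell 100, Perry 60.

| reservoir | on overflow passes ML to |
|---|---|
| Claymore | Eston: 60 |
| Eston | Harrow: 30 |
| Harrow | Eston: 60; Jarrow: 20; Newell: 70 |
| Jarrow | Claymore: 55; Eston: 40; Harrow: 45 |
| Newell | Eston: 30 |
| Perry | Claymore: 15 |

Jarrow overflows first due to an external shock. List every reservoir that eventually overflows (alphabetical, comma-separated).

Round 1 — Jarrow overflows (initial).
  Claymore: +55 → 55 < 110
  Eston: +40 → 40 < 70
  Harrow: +45 → 45 ≥ 40
Round 2 — Harrow overflows.
  Eston: +60 → 100 ≥ 70
  Newell: +70 → 70 < 100
Round 3 — Eston overflows.
No further overflows.

Eston, Harrow, Jarrow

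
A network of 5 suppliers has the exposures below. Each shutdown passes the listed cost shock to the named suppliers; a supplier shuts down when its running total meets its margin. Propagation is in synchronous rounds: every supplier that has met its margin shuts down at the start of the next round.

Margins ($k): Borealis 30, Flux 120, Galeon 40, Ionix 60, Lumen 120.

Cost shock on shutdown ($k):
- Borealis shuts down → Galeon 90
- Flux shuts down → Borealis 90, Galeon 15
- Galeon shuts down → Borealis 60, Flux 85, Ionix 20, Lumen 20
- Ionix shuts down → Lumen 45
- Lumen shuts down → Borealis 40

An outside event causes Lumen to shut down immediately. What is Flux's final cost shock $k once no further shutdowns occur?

Round 1 — Lumen shuts down (initial).
  Borealis: +40 → 40 ≥ 30
Round 2 — Borealis shuts down.
  Galeon: +90 → 90 ≥ 40
Round 3 — Galeon shuts down.
  Flux: +85 → 85 < 120
  Ionix: +20 → 20 < 60
No further shutdowns.

85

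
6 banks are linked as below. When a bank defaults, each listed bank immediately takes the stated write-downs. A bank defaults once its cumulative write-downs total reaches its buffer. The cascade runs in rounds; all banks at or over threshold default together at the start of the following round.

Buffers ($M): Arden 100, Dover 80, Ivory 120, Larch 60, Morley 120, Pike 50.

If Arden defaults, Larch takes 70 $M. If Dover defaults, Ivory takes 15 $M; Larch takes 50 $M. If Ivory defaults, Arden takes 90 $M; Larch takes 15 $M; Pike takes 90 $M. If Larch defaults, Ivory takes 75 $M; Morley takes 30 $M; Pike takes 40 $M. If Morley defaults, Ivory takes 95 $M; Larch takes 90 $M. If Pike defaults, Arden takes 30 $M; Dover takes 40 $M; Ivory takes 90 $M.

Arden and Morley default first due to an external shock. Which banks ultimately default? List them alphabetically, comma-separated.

Arden, Ivory, Larch, Morley, Pike

Round 1 — Arden, Morley default (initial).
  Ivory: +95 → 95 < 120
  Larch: +70+90 → 160 ≥ 60
Round 2 — Larch defaults.
  Ivory: +75 → 170 ≥ 120
  Pike: +40 → 40 < 50
Round 3 — Ivory defaults.
  Pike: +90 → 130 ≥ 50
Round 4 — Pike defaults.
  Dover: +40 → 40 < 80
No further defaults.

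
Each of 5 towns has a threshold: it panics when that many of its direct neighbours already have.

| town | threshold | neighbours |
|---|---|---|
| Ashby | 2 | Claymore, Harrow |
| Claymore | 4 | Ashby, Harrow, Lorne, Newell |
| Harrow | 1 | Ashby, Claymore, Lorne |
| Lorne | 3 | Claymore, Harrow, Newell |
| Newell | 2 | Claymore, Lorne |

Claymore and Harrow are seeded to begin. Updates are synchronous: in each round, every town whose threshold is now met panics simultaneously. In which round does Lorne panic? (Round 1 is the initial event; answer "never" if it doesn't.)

never

Round 1 — Claymore, Harrow panic (initial).
Round 2 — checking thresholds:
  Ashby: 2 of 2 neighbours ≥ 2, panics.
  Lorne: 2 of 3 neighbours < 3, not yet.
  Newell: 1 of 2 neighbours < 2, not yet.
Round 3 — no new panics; cascade stops.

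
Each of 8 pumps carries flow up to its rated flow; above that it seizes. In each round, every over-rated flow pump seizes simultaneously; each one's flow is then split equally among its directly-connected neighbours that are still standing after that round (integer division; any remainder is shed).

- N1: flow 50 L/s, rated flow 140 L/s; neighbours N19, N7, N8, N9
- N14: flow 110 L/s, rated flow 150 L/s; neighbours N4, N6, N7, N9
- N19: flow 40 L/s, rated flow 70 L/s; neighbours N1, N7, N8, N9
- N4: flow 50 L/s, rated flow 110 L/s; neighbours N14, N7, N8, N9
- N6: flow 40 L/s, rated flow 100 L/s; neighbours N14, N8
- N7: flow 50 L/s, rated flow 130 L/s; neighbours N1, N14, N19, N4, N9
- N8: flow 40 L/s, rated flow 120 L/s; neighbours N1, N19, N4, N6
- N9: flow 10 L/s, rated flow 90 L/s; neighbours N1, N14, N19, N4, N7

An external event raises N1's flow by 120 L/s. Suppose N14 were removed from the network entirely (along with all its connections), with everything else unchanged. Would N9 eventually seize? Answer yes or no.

With N14 removed:
Round 1 — N1 at 170 > 140. N1 seizes.
  N1 sheds 170 L/s to N19, N7, N8, N9: 42 each (2 lost).
    N19: 40+42 = 82 > 70
    N7: 50+42 = 92 ≤ 130
    N8: 40+42 = 82 ≤ 120
    N9: 10+42 = 52 ≤ 90
Round 2 — N19 seizes.
  N19 sheds 82 L/s to N7, N8, N9: 27 each (1 lost).
    N7: 92+27 = 119 ≤ 130
    N8: 82+27 = 109 ≤ 120
    N9: 52+27 = 79 ≤ 90
No further seizures.

no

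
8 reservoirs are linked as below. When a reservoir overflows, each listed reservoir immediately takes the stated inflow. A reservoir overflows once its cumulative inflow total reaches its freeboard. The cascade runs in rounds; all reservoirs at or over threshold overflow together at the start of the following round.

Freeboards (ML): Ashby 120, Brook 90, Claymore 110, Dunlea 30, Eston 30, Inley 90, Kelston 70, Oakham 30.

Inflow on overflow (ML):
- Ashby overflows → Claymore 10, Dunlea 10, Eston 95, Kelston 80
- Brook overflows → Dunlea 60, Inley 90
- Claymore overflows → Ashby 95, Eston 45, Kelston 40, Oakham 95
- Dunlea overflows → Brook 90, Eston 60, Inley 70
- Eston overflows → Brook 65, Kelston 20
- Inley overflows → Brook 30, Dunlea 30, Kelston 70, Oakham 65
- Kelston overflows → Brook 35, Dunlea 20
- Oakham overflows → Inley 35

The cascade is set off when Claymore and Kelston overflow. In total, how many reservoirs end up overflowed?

7

Round 1 — Claymore, Kelston overflow (initial).
  Ashby: +95 → 95 < 120
  Brook: +35 → 35 < 90
  Dunlea: +20 → 20 < 30
  Eston: +45 → 45 ≥ 30
  Oakham: +95 → 95 ≥ 30
Round 2 — Eston, Oakham overflow.
  Brook: +65 → 100 ≥ 90
  Inley: +35 → 35 < 90
Round 3 — Brook overflows.
  Dunlea: +60 → 80 ≥ 30
  Inley: +90 → 125 ≥ 90
Round 4 — Dunlea, Inley overflow.
No further overflows.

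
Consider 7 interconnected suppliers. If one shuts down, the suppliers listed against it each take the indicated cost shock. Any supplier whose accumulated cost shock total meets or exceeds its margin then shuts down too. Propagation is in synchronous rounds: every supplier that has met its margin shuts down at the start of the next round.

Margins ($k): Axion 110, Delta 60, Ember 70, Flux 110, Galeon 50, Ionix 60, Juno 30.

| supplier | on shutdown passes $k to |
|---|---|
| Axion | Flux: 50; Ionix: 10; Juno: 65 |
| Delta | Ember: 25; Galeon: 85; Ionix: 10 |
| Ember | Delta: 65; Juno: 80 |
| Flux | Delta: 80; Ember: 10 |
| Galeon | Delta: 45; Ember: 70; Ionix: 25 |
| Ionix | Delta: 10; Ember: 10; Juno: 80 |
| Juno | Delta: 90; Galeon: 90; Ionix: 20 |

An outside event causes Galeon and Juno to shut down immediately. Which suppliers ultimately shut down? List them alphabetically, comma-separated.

Delta, Ember, Galeon, Juno

Round 1 — Galeon, Juno shut down (initial).
  Delta: +45+90 → 135 ≥ 60
  Ember: +70 → 70 ≥ 70
  Ionix: +25+20 → 45 < 60
Round 2 — Delta, Ember shut down.
  Ionix: +10 → 55 < 60
No further shutdowns.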